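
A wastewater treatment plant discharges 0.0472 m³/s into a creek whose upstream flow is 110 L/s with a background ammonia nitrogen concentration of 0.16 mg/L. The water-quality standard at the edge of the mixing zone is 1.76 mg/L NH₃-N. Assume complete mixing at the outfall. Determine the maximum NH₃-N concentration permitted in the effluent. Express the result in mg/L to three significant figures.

5.49 mg/L

110 L/s = 0.11 m³/s.
Mass balance: 1.76·0.1572 = 0.0472·Cₑ + 0.11·0.16.
Cₑ = (0.2767 − 0.0176) / 0.0472 = 5.489 mg/L.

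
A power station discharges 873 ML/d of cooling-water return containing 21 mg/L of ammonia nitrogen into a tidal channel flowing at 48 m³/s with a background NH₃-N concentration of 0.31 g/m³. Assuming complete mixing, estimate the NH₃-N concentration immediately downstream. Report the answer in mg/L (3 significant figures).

873 ML/d = 10.1 m³/s.
Flow-weighted mixing gives C = (10.1·21 + 48·0.31) / (10.1 + 48) = 227.1/58.1 = 3.908 mg/L.

3.91 mg/L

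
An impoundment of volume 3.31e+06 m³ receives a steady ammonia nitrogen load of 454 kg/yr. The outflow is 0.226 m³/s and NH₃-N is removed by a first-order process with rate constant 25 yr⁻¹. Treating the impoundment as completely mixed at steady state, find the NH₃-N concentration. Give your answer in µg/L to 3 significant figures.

5.05 µg/L

Outflow Q = 0.226 m³/s × 3.156e+07 s/yr = 7.132e+06 m³/yr.
Steady-state CSTR mass balance: W = Q·C + k·V·C, so C = W/(Q + kV).
Q + kV = 7.132e+06 + 25·3.31e+06 = 8.988e+07 m³/yr.
C = 454/8.988e+07 = 5.051e-06 kg/m³ = 0.005051 mg/L = 5.051 µg/L.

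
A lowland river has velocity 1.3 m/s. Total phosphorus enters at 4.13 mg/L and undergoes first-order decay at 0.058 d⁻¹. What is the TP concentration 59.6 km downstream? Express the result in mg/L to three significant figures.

4.00 mg/L

Travel time t = 59.6 km / 1.3 m/s = 5.96e+04/1.3 = 4.585e+04 s = 0.5306 d.
First-order decay: C = 4.13·exp(−0.058·0.5306) = 4.13·0.9697 = 4.005 mg/L.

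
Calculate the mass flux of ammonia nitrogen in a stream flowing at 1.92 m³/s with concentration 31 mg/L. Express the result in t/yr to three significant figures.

Mass flux = Q·C = 1.92 m³/s × 31 g/m³ = 59.52 g/s.
= 59.52 g/s × 31.56 = 1878 t/yr.

1880 t/yr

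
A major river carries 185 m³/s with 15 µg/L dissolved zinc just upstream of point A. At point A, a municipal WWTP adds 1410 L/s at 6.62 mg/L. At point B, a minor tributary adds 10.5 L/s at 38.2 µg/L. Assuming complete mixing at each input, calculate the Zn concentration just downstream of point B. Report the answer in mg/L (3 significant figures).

0.0650 mg/L

15 µg/L = 0.015 mg/L.
1410 L/s = 1.41 m³/s.
After input A: C = (185·0.015 + 1.41·6.62) / 186.4 = 0.06496 mg/L.
10.5 L/s = 0.0105 m³/s.
38.2 µg/L = 0.0382 mg/L.
After input B: C = (186.4·0.06496 + 0.0105·0.0382) / 186.4 = 0.06496 mg/L.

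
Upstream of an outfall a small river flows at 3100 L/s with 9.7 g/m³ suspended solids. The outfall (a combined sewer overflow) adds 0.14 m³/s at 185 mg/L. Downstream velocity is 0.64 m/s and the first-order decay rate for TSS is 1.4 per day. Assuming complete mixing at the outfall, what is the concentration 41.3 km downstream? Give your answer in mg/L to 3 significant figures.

3100 L/s = 3.1 m³/s.
After complete mixing, C₀ = (0.14·185 + 3.1·9.7) / 3.24 = 17.27 mg/L.
Travel time t = 4.13e+04 m / 0.64 m/s = 6.453e+04 s = 0.7469 d.
C = 17.27·exp(−1.4·0.7469) = 17.27·0.3515 = 6.071 mg/L.

6.07 mg/L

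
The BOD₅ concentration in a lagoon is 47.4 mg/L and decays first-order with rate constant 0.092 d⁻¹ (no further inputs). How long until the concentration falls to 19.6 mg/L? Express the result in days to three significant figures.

t = ln(C₀/C)/k = ln(47.4/19.6)/0.092 = 0.8831/0.092 = 9.599 d.

9.60 d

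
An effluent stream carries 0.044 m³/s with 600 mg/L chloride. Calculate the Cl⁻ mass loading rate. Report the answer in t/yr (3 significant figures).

Mass flux = Q·C = 0.044 m³/s × 600 g/m³ = 26.4 g/s.
= 26.4 g/s × 31.56 = 833.1 t/yr.

833 t/yr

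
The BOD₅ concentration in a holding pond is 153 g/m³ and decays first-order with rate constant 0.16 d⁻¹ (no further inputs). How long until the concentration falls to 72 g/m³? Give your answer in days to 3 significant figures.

t = ln(C₀/C)/k = ln(153/72)/0.16 = 0.7538/0.16 = 4.711 d.

4.71 d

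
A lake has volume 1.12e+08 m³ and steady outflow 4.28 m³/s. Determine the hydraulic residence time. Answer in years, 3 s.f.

Q = 4.28 m³/s × 3.156e+07 s/yr = 1.351e+08 m³/yr.
Hydraulic residence time τ = V/Q = 1.12e+08/1.351e+08 = 0.8292 yr.

0.829 yr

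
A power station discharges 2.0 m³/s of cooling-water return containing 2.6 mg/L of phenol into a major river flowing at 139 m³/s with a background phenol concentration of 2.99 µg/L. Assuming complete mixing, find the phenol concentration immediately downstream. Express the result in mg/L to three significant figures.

2.99 µg/L = 0.00299 mg/L.
By mass balance at complete mixing, C = (2·2.6 + 139·0.00299) / (2 + 139) = 5.616/141 = 0.03983 mg/L.

0.0398 mg/L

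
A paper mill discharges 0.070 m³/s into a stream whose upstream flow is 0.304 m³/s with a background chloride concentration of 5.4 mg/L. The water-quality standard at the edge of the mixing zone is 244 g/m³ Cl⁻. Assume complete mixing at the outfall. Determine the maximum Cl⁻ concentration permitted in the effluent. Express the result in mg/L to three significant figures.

Mass balance: 244·0.374 = 0.07·Cₑ + 0.304·5.4.
Cₑ = (91.26 − 1.642) / 0.07 = 1280 mg/L.

1280 mg/L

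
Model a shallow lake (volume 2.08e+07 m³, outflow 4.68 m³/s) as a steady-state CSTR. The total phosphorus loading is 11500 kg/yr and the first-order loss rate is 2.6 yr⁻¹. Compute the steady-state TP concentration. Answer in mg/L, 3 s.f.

Outflow Q = 4.68 m³/s × 3.156e+07 s/yr = 1.477e+08 m³/yr.
Steady-state CSTR mass balance: W = Q·C + k·V·C, so C = W/(Q + kV).
Q + kV = 1.477e+08 + 2.6·2.08e+07 = 2.018e+08 m³/yr.
C = 11500/2.018e+08 = 5.7e-05 kg/m³ = 0.057 mg/L.

0.0570 mg/L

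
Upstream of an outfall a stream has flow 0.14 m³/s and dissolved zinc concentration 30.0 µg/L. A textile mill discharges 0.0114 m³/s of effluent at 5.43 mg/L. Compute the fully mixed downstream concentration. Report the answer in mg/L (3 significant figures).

30.0 µg/L = 0.03 mg/L.
Conservation of mass across the mixing zone: C = (0.0114·5.43 + 0.14·0.03) / (0.0114 + 0.14) = 0.0661/0.1514 = 0.4366 mg/L.

0.437 mg/L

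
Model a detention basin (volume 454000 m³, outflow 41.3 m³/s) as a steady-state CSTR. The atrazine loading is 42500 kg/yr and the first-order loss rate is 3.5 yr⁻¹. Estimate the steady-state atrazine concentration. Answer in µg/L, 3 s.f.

32.6 µg/L

Outflow Q = 41.3 m³/s × 3.156e+07 s/yr = 1.303e+09 m³/yr.
Steady-state CSTR mass balance: W = Q·C + k·V·C, so C = W/(Q + kV).
Q + kV = 1.303e+09 + 3.5·454000 = 1.305e+09 m³/yr.
C = 42500/1.305e+09 = 3.257e-05 kg/m³ = 0.03257 mg/L = 32.57 µg/L.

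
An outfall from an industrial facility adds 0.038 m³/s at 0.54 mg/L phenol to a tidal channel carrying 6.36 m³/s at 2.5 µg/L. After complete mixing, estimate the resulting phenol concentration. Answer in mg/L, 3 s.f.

2.5 µg/L = 0.0025 mg/L.
By mass balance at complete mixing, C = (0.038·0.54 + 6.36·0.0025) / (0.038 + 6.36) = 0.03642/6.398 = 0.005692 mg/L.

0.00569 mg/L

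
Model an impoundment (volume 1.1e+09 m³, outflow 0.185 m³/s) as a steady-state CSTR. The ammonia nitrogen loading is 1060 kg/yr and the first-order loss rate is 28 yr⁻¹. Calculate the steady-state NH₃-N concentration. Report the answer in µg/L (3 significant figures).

Outflow Q = 0.185 m³/s × 3.156e+07 s/yr = 5.838e+06 m³/yr.
Steady-state CSTR mass balance: W = Q·C + k·V·C, so C = W/(Q + kV).
Q + kV = 5.838e+06 + 28·1.1e+09 = 3.081e+10 m³/yr.
C = 1060/3.081e+10 = 3.441e-08 kg/m³ = 3.441e-05 mg/L = 0.03441 µg/L.

0.0344 µg/L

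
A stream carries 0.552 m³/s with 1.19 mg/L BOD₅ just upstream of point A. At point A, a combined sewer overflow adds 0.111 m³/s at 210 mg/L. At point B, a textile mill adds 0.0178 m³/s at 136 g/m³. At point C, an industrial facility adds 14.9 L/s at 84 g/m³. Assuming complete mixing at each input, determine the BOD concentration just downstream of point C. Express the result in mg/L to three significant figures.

After input A: C = (0.552·1.19 + 0.111·210) / 0.663 = 36.15 mg/L.
After input B: C = (0.663·36.15 + 0.0178·136) / 0.6808 = 38.76 mg/L.
14.9 L/s = 0.0149 m³/s.
After input C: C = (0.6808·38.76 + 0.0149·84) / 0.6957 = 39.73 mg/L.

39.7 mg/L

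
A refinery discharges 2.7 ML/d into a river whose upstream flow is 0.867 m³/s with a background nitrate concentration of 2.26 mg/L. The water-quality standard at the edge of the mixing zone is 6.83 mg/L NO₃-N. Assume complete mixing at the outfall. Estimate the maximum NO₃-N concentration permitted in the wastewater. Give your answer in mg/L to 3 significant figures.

2.7 ML/d = 0.03125 m³/s.
Mass balance: 6.83·0.8982 = 0.03125·Cₑ + 0.867·2.26.
Cₑ = (6.135 − 1.959) / 0.03125 = 133.6 mg/L.

134 mg/L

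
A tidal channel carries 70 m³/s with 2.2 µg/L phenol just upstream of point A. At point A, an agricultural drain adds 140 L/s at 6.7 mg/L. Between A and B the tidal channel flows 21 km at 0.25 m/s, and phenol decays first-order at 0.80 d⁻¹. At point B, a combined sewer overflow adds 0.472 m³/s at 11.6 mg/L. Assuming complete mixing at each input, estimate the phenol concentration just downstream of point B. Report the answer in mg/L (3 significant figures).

0.0846 mg/L

2.2 µg/L = 0.0022 mg/L.
140 L/s = 0.14 m³/s.
After input A: C = (70·0.0022 + 0.14·6.7) / 70.14 = 0.01557 mg/L.
Over the 21 km reach to input B (t = 8.4e+04 s = 0.9722 d), decay gives C = 0.01557·exp(−0.80·0.9722) = 0.007153 mg/L.
After input B: C = (70.14·0.007153 + 0.472·11.6) / 70.61 = 0.08464 mg/L.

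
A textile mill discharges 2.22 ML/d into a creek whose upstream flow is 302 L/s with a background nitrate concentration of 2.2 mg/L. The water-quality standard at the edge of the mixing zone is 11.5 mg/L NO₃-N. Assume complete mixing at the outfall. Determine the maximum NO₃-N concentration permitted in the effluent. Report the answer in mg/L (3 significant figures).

2.22 ML/d = 0.02569 m³/s.
302 L/s = 0.302 m³/s.
Mass balance: 11.5·0.3277 = 0.02569·Cₑ + 0.302·2.2.
Cₑ = (3.768 − 0.6644) / 0.02569 = 120.8 mg/L.

121 mg/L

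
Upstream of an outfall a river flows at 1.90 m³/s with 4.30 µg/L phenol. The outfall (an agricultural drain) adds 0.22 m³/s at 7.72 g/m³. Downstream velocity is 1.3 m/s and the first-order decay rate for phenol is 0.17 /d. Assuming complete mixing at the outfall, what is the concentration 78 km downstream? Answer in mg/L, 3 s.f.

0.715 mg/L

4.30 µg/L = 0.0043 mg/L.
After complete mixing, C₀ = (0.22·7.72 + 1.9·0.0043) / 2.12 = 0.805 mg/L.
Travel time t = 7.8e+04 m / 1.3 m/s = 6e+04 s = 0.6944 d.
C = 0.805·exp(−0.17·0.6944) = 0.805·0.8886 = 0.7153 mg/L.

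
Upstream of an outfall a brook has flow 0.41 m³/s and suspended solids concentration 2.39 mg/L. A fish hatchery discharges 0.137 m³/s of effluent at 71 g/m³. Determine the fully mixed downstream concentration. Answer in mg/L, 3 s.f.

Conservation of mass across the mixing zone: C = (0.137·71 + 0.41·2.39) / (0.137 + 0.41) = 10.71/0.547 = 19.57 mg/L.

19.6 mg/L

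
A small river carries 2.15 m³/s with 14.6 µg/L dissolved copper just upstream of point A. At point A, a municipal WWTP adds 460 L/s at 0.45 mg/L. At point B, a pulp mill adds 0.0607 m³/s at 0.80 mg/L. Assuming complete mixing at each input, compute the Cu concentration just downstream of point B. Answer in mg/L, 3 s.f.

0.107 mg/L

14.6 µg/L = 0.0146 mg/L.
460 L/s = 0.46 m³/s.
After input A: C = (2.15·0.0146 + 0.46·0.45) / 2.61 = 0.09134 mg/L.
After input B: C = (2.61·0.09134 + 0.0607·0.8) / 2.671 = 0.1074 mg/L.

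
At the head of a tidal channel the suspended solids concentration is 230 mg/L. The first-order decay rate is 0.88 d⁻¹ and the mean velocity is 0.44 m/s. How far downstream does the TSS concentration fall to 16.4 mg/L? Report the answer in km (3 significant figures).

114 km

From C = C₀·e^(−kt), t = ln(C₀/C)/k = ln(230/16.4)/0.88 = 2.641/0.88 = 3.001 d.
Distance = v·t = 0.44 m/s × 2.593e+05 s = 1.141e+05 m = 114.1 km.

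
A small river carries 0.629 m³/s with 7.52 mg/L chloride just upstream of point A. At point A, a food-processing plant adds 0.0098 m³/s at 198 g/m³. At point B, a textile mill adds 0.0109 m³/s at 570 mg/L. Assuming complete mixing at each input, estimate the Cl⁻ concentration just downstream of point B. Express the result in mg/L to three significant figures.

After input A: C = (0.629·7.52 + 0.0098·198) / 0.6388 = 10.44 mg/L.
After input B: C = (0.6388·10.44 + 0.0109·570) / 0.6497 = 19.83 mg/L.

19.8 mg/L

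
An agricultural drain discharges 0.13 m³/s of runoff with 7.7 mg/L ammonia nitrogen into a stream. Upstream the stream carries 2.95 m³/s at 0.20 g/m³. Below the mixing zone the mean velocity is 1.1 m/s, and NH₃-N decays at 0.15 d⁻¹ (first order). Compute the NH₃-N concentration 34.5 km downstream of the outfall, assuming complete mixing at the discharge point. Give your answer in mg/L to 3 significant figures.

After complete mixing, C₀ = (0.13·7.7 + 2.95·0.2) / 3.08 = 0.5166 mg/L.
Travel time t = 3.45e+04 m / 1.1 m/s = 3.136e+04 s = 0.363 d.
C = 0.5166·exp(−0.15·0.363) = 0.5166·0.947 = 0.4892 mg/L.

0.489 mg/L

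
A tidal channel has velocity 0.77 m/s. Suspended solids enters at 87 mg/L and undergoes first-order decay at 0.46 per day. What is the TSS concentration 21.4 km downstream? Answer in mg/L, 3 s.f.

75.0 mg/L

Travel time t = 21.4 km / 0.77 m/s = 2.14e+04/0.77 = 2.779e+04 s = 0.3217 d.
First-order decay: C = 87·exp(−0.46·0.3217) = 87·0.8625 = 75.03 mg/L.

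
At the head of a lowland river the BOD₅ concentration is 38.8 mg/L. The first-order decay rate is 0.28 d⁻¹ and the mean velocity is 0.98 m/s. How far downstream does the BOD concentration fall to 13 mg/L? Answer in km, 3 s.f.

From C = C₀·e^(−kt), t = ln(C₀/C)/k = ln(38.8/13)/0.28 = 1.093/0.28 = 3.905 d.
Distance = v·t = 0.98 m/s × 3.374e+05 s = 3.307e+05 m = 330.7 km.

331 km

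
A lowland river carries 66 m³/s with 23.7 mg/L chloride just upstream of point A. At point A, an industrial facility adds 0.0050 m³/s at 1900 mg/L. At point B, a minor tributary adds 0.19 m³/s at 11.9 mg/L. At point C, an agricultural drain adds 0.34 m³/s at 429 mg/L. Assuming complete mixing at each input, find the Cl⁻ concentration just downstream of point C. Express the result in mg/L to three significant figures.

After input A: C = (66·23.7 + 0.005·1900) / 66 = 23.84 mg/L.
After input B: C = (66·23.84 + 0.19·11.9) / 66.19 = 23.81 mg/L.
After input C: C = (66.19·23.81 + 0.34·429) / 66.53 = 25.88 mg/L.

25.9 mg/L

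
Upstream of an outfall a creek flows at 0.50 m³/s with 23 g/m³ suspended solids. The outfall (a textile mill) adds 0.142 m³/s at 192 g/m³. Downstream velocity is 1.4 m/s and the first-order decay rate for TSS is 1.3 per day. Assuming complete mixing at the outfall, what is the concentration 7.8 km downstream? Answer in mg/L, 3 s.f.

After complete mixing, C₀ = (0.142·192 + 0.5·23) / 0.642 = 60.38 mg/L.
Travel time t = 7800 m / 1.4 m/s = 5571 s = 0.06448 d.
C = 60.38·exp(−1.3·0.06448) = 60.38·0.9196 = 55.52 mg/L.

55.5 mg/L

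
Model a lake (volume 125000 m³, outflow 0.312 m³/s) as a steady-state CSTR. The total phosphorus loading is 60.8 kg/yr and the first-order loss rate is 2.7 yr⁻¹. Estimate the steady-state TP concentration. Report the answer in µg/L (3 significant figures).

Outflow Q = 0.312 m³/s × 3.156e+07 s/yr = 9.846e+06 m³/yr.
Steady-state CSTR mass balance: W = Q·C + k·V·C, so C = W/(Q + kV).
Q + kV = 9.846e+06 + 2.7·125000 = 1.018e+07 m³/yr.
C = 60.8/1.018e+07 = 5.97e-06 kg/m³ = 0.00597 mg/L = 5.97 µg/L.

5.97 µg/L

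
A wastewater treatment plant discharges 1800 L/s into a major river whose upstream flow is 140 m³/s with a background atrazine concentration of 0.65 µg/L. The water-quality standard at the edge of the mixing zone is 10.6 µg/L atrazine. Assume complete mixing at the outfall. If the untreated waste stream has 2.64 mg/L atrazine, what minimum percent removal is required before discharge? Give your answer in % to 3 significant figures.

70.3 %

1800 L/s = 1.8 m³/s.
0.65 µg/L = 0.00065 mg/L.
10.6 µg/L = 0.0106 mg/L.
Mass balance: 0.0106·141.8 = 1.8·Cₑ + 140·0.00065.
Cₑ = (1.503 − 0.091) / 1.8 = 0.7845 mg/L.
Required removal = 1 − 0.7845/2.64 = 70.28 %.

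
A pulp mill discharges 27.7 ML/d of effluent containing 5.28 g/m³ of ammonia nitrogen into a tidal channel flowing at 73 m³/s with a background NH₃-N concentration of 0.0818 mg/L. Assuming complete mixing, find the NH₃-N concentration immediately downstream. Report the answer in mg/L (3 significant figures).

0.105 mg/L

27.7 ML/d = 0.3206 m³/s.
Flow-weighted mixing gives C = (0.3206·5.28 + 73·0.0818) / (0.3206 + 73) = 7.664/73.32 = 0.1045 mg/L.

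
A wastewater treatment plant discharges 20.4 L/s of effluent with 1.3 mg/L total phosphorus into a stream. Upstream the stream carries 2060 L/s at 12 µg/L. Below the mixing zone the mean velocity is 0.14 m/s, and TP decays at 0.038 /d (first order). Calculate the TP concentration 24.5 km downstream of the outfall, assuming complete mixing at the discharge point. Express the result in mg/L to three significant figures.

20.4 L/s = 0.0204 m³/s.
2060 L/s = 2.06 m³/s.
12 µg/L = 0.012 mg/L.
After complete mixing, C₀ = (0.0204·1.3 + 2.06·0.012) / 2.08 = 0.02463 mg/L.
Travel time t = 2.45e+04 m / 0.14 m/s = 1.75e+05 s = 2.025 d.
C = 0.02463·exp(−0.038·2.025) = 0.02463·0.9259 = 0.02281 mg/L.

0.0228 mg/L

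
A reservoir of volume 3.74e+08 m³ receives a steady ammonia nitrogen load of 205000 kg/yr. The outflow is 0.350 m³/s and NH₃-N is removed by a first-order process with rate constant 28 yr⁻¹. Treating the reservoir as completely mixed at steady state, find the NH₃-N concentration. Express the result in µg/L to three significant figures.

Outflow Q = 0.350 m³/s × 3.156e+07 s/yr = 1.105e+07 m³/yr.
Steady-state CSTR mass balance: W = Q·C + k·V·C, so C = W/(Q + kV).
Q + kV = 1.105e+07 + 28·3.74e+08 = 1.048e+10 m³/yr.
C = 205000/1.048e+10 = 1.956e-05 kg/m³ = 0.01956 mg/L = 19.56 µg/L.

19.6 µg/L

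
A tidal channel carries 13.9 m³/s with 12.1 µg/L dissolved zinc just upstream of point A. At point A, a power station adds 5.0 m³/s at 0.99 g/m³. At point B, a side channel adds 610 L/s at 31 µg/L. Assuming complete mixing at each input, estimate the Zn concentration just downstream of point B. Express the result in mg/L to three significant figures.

0.263 mg/L

12.1 µg/L = 0.0121 mg/L.
After input A: C = (13.9·0.0121 + 5·0.99) / 18.9 = 0.2708 mg/L.
610 L/s = 0.61 m³/s.
31 µg/L = 0.031 mg/L.
After input B: C = (18.9·0.2708 + 0.61·0.031) / 19.51 = 0.2633 mg/L.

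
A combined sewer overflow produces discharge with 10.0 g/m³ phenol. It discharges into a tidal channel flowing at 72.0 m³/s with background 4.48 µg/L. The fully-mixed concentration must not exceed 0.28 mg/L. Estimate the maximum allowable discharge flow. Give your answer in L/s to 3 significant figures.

2040 L/s

4.48 µg/L = 0.00448 mg/L.
Mass balance at complete mixing: C_std·(Q_w + Q_r) = Q_w·C_e + Q_r·C_b.
Rearranging, Q_w = Q_r·(C_std − C_b)/(C_e − C_std) = 72.0·(0.28 − 0.00448) / (10 − 0.28) = 2.041 m³/s.
= 2041 L/s.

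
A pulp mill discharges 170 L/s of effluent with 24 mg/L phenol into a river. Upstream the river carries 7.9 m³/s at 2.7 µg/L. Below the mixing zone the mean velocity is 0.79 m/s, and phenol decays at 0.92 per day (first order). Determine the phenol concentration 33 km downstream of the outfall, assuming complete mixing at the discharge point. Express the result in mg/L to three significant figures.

0.326 mg/L

170 L/s = 0.17 m³/s.
2.7 µg/L = 0.0027 mg/L.
After complete mixing, C₀ = (0.17·24 + 7.9·0.0027) / 8.07 = 0.5082 mg/L.
Travel time t = 3.3e+04 m / 0.79 m/s = 4.177e+04 s = 0.4835 d.
C = 0.5082·exp(−0.92·0.4835) = 0.5082·0.641 = 0.3257 mg/L.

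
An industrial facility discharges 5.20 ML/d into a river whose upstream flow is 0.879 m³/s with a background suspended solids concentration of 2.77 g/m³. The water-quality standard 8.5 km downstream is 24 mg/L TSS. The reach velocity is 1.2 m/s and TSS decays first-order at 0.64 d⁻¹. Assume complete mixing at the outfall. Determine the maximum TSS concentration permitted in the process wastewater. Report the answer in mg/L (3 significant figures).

5.20 ML/d = 0.06019 m³/s.
Travel time to the compliance point: t = 8500/1.2 = 7083 s = 0.08198 d; decay factor exp(−0.64·0.08198) = 0.9489.
So the concentration just after mixing may be at most 24/0.9489 = 25.29 mg/L.
Mass balance: 25.29·0.9392 = 0.06019·Cₑ + 0.879·2.77.
Cₑ = (23.75 − 2.435) / 0.06019 = 354.2 mg/L.

354 mg/L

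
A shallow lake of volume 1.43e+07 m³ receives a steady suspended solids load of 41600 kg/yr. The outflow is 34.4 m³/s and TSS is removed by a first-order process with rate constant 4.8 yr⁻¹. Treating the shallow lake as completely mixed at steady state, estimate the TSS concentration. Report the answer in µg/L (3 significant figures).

Outflow Q = 34.4 m³/s × 3.156e+07 s/yr = 1.086e+09 m³/yr.
Steady-state CSTR mass balance: W = Q·C + k·V·C, so C = W/(Q + kV).
Q + kV = 1.086e+09 + 4.8·1.43e+07 = 1.154e+09 m³/yr.
C = 41600/1.154e+09 = 3.604e-05 kg/m³ = 0.03604 mg/L = 36.04 µg/L.

36.0 µg/L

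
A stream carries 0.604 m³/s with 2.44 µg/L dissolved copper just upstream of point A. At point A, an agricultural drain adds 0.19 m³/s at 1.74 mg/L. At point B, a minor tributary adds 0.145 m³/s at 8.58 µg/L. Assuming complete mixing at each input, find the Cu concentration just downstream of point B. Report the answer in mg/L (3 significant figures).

0.355 mg/L

2.44 µg/L = 0.00244 mg/L.
After input A: C = (0.604·0.00244 + 0.19·1.74) / 0.794 = 0.4182 mg/L.
8.58 µg/L = 0.00858 mg/L.
After input B: C = (0.794·0.4182 + 0.145·0.00858) / 0.939 = 0.355 mg/L.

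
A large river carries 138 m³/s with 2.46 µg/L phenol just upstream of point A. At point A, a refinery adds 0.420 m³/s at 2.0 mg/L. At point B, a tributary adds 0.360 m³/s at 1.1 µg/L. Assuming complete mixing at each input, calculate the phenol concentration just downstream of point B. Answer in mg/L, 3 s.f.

0.00850 mg/L

2.46 µg/L = 0.00246 mg/L.
After input A: C = (138·0.00246 + 0.42·2) / 138.4 = 0.008521 mg/L.
1.1 µg/L = 0.0011 mg/L.
After input B: C = (138.4·0.008521 + 0.36·0.0011) / 138.8 = 0.008502 mg/L.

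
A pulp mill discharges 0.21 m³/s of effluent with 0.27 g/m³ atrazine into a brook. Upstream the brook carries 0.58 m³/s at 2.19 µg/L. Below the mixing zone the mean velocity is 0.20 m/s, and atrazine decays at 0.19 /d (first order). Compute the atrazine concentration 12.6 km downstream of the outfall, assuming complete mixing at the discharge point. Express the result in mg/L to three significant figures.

0.0639 mg/L

2.19 µg/L = 0.00219 mg/L.
After complete mixing, C₀ = (0.21·0.27 + 0.58·0.00219) / 0.79 = 0.07338 mg/L.
Travel time t = 1.26e+04 m / 0.20 m/s = 6.3e+04 s = 0.7292 d.
C = 0.07338·exp(−0.19·0.7292) = 0.07338·0.8706 = 0.06389 mg/L.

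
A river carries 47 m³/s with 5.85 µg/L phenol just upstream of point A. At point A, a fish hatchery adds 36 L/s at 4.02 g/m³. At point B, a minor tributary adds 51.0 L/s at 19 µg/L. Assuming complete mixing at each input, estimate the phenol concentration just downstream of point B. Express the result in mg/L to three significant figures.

5.85 µg/L = 0.00585 mg/L.
36 L/s = 0.036 m³/s.
After input A: C = (47·0.00585 + 0.036·4.02) / 47.04 = 0.008922 mg/L.
51.0 L/s = 0.051 m³/s.
19 µg/L = 0.019 mg/L.
After input B: C = (47.04·0.008922 + 0.051·0.019) / 47.09 = 0.008933 mg/L.

0.00893 mg/L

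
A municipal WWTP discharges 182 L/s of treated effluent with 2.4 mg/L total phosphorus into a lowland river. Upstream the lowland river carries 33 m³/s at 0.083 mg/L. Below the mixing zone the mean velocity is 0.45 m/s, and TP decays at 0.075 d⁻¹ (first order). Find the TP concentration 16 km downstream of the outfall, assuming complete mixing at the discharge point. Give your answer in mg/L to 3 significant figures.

182 L/s = 0.182 m³/s.
After complete mixing, C₀ = (0.182·2.4 + 33·0.083) / 33.18 = 0.09571 mg/L.
Travel time t = 1.6e+04 m / 0.45 m/s = 3.556e+04 s = 0.4115 d.
C = 0.09571·exp(−0.075·0.4115) = 0.09571·0.9696 = 0.0928 mg/L.

0.0928 mg/L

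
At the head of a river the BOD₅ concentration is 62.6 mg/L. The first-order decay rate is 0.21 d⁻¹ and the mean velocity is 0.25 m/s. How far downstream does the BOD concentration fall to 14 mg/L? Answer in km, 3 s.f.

From C = C₀·e^(−kt), t = ln(C₀/C)/k = ln(62.6/14)/0.21 = 1.498/0.21 = 7.132 d.
Distance = v·t = 0.25 m/s × 6.162e+05 s = 1.54e+05 m = 154 km.

154 km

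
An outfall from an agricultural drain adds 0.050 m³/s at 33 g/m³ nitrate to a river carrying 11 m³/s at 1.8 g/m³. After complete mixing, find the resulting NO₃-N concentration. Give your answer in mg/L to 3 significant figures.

1.94 mg/L

By mass balance at complete mixing, C = (0.05·33 + 11·1.8) / (0.05 + 11) = 21.45/11.05 = 1.941 mg/L.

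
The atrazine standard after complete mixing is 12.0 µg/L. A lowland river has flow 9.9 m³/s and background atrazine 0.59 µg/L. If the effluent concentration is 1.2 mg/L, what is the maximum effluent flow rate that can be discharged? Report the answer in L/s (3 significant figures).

95.1 L/s

0.59 µg/L = 0.00059 mg/L.
12.0 µg/L = 0.012 mg/L.
Mass balance at complete mixing: C_std·(Q_w + Q_r) = Q_w·C_e + Q_r·C_b.
Rearranging, Q_w = Q_r·(C_std − C_b)/(C_e − C_std) = 9.9·(0.012 − 0.00059) / (1.2 − 0.012) = 0.09508 m³/s.
= 95.08 L/s.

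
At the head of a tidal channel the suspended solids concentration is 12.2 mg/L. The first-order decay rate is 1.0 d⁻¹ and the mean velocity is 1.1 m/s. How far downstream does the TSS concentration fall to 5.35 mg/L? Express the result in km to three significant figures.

78.3 km

From C = C₀·e^(−kt), t = ln(C₀/C)/k = ln(12.2/5.35)/1.0 = 0.8243/1.0 = 0.8243 d.
Distance = v·t = 1.1 m/s × 7.122e+04 s = 7.835e+04 m = 78.35 km.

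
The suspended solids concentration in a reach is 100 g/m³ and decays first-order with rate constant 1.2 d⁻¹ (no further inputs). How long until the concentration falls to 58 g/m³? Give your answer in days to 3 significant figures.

t = ln(C₀/C)/k = ln(100/58)/1.2 = 0.5447/1.2 = 0.4539 d.

0.454 d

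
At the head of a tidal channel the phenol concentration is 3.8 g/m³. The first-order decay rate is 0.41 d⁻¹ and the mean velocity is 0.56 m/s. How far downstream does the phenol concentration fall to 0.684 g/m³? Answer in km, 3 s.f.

202 km

From C = C₀·e^(−kt), t = ln(C₀/C)/k = ln(3.8/0.684)/0.41 = 1.715/0.41 = 4.182 d.
Distance = v·t = 0.56 m/s × 3.614e+05 s = 2.024e+05 m = 202.4 km.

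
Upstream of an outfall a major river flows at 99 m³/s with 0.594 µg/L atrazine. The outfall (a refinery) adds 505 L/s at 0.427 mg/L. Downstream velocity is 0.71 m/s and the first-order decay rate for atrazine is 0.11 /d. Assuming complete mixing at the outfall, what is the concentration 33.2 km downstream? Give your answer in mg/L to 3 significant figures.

0.00260 mg/L

505 L/s = 0.505 m³/s.
0.594 µg/L = 0.000594 mg/L.
After complete mixing, C₀ = (0.505·0.427 + 99·0.000594) / 99.5 = 0.002758 mg/L.
Travel time t = 3.32e+04 m / 0.71 m/s = 4.676e+04 s = 0.5412 d.
C = 0.002758·exp(−0.11·0.5412) = 0.002758·0.9422 = 0.002599 mg/L.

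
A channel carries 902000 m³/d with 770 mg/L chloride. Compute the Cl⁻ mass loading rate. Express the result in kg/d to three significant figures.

902000 m³/d = 10.44 m³/s.
Mass flux = Q·C = 10.44 m³/s × 770 g/m³ = 8039 g/s.
= 8039 g/s × 86.4 = 6.945e+05 kg/d.

695000 kg/d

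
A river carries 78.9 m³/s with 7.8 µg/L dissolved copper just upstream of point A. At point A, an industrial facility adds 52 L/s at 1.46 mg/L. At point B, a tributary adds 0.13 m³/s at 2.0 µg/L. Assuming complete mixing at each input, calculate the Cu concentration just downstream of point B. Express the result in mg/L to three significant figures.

7.8 µg/L = 0.0078 mg/L.
52 L/s = 0.052 m³/s.
After input A: C = (78.9·0.0078 + 0.052·1.46) / 78.95 = 0.008756 mg/L.
2.0 µg/L = 0.002 mg/L.
After input B: C = (78.95·0.008756 + 0.13·0.002) / 79.08 = 0.008745 mg/L.

0.00875 mg/L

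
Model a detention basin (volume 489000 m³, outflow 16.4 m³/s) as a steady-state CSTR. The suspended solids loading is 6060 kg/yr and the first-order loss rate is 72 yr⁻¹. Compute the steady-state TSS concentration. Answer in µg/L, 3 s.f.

Outflow Q = 16.4 m³/s × 3.156e+07 s/yr = 5.175e+08 m³/yr.
Steady-state CSTR mass balance: W = Q·C + k·V·C, so C = W/(Q + kV).
Q + kV = 5.175e+08 + 72·489000 = 5.528e+08 m³/yr.
C = 6060/5.528e+08 = 1.096e-05 kg/m³ = 0.01096 mg/L = 10.96 µg/L.

11.0 µg/L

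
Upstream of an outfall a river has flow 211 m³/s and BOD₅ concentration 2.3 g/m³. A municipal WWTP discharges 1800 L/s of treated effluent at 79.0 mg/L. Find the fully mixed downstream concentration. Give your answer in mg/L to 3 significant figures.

2.95 mg/L

1800 L/s = 1.8 m³/s.
Conservation of mass across the mixing zone: C = (1.8·79 + 211·2.3) / (1.8 + 211) = 627.5/212.8 = 2.949 mg/L.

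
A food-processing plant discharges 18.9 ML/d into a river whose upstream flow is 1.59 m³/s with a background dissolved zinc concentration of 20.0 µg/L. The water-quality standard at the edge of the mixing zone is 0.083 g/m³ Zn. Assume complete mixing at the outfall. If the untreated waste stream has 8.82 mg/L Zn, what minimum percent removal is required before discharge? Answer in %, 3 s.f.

18.9 ML/d = 0.2187 m³/s.
20.0 µg/L = 0.02 mg/L.
Mass balance: 0.083·1.809 = 0.2187·Cₑ + 1.59·0.02.
Cₑ = (0.1501 − 0.0318) / 0.2187 = 0.5409 mg/L.
Required removal = 1 − 0.5409/8.82 = 93.87 %.

93.9 %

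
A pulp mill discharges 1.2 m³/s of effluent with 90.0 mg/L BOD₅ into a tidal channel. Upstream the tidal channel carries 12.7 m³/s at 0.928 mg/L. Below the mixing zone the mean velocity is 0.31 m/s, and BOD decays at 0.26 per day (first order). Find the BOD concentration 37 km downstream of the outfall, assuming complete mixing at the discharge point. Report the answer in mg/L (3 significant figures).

After complete mixing, C₀ = (1.2·90 + 12.7·0.928) / 13.9 = 8.618 mg/L.
Travel time t = 3.7e+04 m / 0.31 m/s = 1.194e+05 s = 1.381 d.
C = 8.618·exp(−0.26·1.381) = 8.618·0.6983 = 6.017 mg/L.

6.02 mg/L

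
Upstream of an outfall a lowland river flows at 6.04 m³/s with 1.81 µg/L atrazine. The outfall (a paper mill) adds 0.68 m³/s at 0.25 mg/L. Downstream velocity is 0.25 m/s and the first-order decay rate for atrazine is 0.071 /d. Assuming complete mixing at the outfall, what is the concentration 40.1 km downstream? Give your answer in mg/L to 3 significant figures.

1.81 µg/L = 0.00181 mg/L.
After complete mixing, C₀ = (0.68·0.25 + 6.04·0.00181) / 6.72 = 0.02692 mg/L.
Travel time t = 4.01e+04 m / 0.25 m/s = 1.604e+05 s = 1.856 d.
C = 0.02692·exp(−0.071·1.856) = 0.02692·0.8765 = 0.0236 mg/L.

0.0236 mg/L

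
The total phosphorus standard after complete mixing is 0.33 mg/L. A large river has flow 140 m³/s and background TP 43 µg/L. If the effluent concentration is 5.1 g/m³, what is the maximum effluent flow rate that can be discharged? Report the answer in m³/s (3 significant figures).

43 µg/L = 0.043 mg/L.
Mass balance at complete mixing: C_std·(Q_w + Q_r) = Q_w·C_e + Q_r·C_b.
Rearranging, Q_w = Q_r·(C_std − C_b)/(C_e − C_std) = 140·(0.33 − 0.043) / (5.1 − 0.33) = 8.423 m³/s.

8.42 m³/s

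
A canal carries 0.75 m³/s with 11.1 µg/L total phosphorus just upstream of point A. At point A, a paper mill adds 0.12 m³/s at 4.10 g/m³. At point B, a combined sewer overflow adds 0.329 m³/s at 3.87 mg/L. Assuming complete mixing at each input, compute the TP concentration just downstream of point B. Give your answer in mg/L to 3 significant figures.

11.1 µg/L = 0.0111 mg/L.
After input A: C = (0.75·0.0111 + 0.12·4.1) / 0.87 = 0.5751 mg/L.
After input B: C = (0.87·0.5751 + 0.329·3.87) / 1.199 = 1.479 mg/L.

1.48 mg/L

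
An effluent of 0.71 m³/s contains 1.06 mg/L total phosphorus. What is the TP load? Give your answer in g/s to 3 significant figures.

Mass flux = Q·C = 0.71 m³/s × 1.06 g/m³ = 0.7526 g/s.

0.753 g/s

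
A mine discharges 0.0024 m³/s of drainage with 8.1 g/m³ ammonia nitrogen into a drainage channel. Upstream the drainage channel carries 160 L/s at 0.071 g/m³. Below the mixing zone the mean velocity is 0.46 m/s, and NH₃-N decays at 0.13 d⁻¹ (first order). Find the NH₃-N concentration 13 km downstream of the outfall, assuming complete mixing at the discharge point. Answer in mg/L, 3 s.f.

160 L/s = 0.16 m³/s.
After complete mixing, C₀ = (0.0024·8.1 + 0.16·0.071) / 0.1624 = 0.1897 mg/L.
Travel time t = 1.3e+04 m / 0.46 m/s = 2.826e+04 s = 0.3271 d.
C = 0.1897·exp(−0.13·0.3271) = 0.1897·0.9584 = 0.1818 mg/L.

0.182 mg/L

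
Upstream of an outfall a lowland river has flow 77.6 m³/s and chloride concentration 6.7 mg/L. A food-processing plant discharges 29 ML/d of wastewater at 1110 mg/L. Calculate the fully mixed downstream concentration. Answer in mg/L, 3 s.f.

11.5 mg/L

29 ML/d = 0.3356 m³/s.
By mass balance at complete mixing, C = (0.3356·1110 + 77.6·6.7) / (0.3356 + 77.6) = 892.5/77.94 = 11.45 mg/L.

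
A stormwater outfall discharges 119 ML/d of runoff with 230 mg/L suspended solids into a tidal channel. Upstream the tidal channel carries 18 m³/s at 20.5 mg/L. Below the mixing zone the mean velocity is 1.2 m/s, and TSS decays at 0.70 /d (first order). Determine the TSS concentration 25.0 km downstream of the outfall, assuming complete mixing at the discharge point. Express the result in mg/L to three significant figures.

29.9 mg/L

119 ML/d = 1.377 m³/s.
After complete mixing, C₀ = (1.377·230 + 18·20.5) / 19.38 = 35.39 mg/L.
Travel time t = 2.5e+04 m / 1.2 m/s = 2.083e+04 s = 0.2411 d.
C = 35.39·exp(−0.70·0.2411) = 35.39·0.8447 = 29.89 mg/L.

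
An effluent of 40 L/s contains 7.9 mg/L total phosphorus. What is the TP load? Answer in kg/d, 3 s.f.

27.3 kg/d

40 L/s = 0.04 m³/s.
Mass flux = Q·C = 0.04 m³/s × 7.9 g/m³ = 0.316 g/s.
= 0.316 g/s × 86.4 = 27.3 kg/d.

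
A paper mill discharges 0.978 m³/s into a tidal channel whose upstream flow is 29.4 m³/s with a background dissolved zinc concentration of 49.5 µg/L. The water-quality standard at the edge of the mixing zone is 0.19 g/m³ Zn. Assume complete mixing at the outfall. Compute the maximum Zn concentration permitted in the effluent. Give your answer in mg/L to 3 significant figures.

4.41 mg/L

49.5 µg/L = 0.0495 mg/L.
Mass balance: 0.19·30.38 = 0.978·Cₑ + 29.4·0.0495.
Cₑ = (5.772 − 1.455) / 0.978 = 4.414 mg/L.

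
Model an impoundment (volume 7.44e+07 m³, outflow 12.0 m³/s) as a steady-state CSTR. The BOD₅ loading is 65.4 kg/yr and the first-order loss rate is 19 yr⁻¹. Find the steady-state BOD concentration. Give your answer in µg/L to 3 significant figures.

Outflow Q = 12.0 m³/s × 3.156e+07 s/yr = 3.787e+08 m³/yr.
Steady-state CSTR mass balance: W = Q·C + k·V·C, so C = W/(Q + kV).
Q + kV = 3.787e+08 + 19·7.44e+07 = 1.792e+09 m³/yr.
C = 65.4/1.792e+09 = 3.649e-08 kg/m³ = 3.649e-05 mg/L = 0.03649 µg/L.

0.0365 µg/L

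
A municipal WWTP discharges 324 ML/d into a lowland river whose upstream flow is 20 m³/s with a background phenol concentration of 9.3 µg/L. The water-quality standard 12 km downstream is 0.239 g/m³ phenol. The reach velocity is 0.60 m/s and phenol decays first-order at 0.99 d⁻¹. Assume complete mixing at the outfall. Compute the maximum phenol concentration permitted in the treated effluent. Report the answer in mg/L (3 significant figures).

1.85 mg/L

324 ML/d = 3.75 m³/s.
9.3 µg/L = 0.0093 mg/L.
Travel time to the compliance point: t = 1.2e+04/0.60 = 2e+04 s = 0.2315 d; decay factor exp(−0.99·0.2315) = 0.7952.
So the concentration just after mixing may be at most 0.239/0.7952 = 0.3006 mg/L.
Mass balance: 0.3006·23.75 = 3.75·Cₑ + 20·0.0093.
Cₑ = (7.138 − 0.186) / 3.75 = 1.854 mg/L.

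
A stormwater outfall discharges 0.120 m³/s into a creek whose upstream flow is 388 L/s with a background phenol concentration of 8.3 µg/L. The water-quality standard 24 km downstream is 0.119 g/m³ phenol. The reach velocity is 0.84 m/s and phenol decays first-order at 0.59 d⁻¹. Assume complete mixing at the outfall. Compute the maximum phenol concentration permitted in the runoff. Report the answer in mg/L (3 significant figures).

0.585 mg/L

388 L/s = 0.388 m³/s.
8.3 µg/L = 0.0083 mg/L.
Travel time to the compliance point: t = 2.4e+04/0.84 = 2.857e+04 s = 0.3307 d; decay factor exp(−0.59·0.3307) = 0.8227.
So the concentration just after mixing may be at most 0.119/0.8227 = 0.1446 mg/L.
Mass balance: 0.1446·0.508 = 0.12·Cₑ + 0.388·0.0083.
Cₑ = (0.07348 − 0.00322) / 0.12 = 0.5855 mg/L.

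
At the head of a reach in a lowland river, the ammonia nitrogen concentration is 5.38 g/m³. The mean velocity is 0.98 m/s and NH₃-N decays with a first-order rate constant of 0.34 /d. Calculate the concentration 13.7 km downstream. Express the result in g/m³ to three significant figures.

5.09 g/m³

Travel time t = 13.7 km / 0.98 m/s = 1.37e+04/0.98 = 1.398e+04 s = 0.1618 d.
First-order decay: C = 5.38·exp(−0.34·0.1618) = 5.38·0.9465 = 5.092 g/m³.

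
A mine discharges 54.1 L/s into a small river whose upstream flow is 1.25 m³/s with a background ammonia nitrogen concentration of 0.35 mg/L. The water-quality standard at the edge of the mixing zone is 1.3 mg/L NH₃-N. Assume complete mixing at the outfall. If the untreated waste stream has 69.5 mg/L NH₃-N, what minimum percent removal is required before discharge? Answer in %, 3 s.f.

66.5 %

54.1 L/s = 0.0541 m³/s.
Mass balance: 1.3·1.304 = 0.0541·Cₑ + 1.25·0.35.
Cₑ = (1.695 − 0.4375) / 0.0541 = 23.25 mg/L.
Required removal = 1 − 23.25/69.5 = 66.55 %.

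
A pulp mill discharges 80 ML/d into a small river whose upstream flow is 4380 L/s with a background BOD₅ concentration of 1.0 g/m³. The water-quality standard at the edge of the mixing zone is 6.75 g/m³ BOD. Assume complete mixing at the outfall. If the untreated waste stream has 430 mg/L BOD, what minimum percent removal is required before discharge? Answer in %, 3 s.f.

92.1 %

80 ML/d = 0.9259 m³/s.
4380 L/s = 4.38 m³/s.
Mass balance: 6.75·5.306 = 0.9259·Cₑ + 4.38·1.
Cₑ = (35.81 − 4.38) / 0.9259 = 33.95 mg/L.
Required removal = 1 − 33.95/430 = 92.1 %.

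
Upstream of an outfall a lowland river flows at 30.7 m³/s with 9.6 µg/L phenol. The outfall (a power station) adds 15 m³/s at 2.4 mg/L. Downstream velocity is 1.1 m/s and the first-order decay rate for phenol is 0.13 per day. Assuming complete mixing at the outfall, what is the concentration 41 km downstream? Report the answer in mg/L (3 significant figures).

0.751 mg/L

9.6 µg/L = 0.0096 mg/L.
After complete mixing, C₀ = (15·2.4 + 30.7·0.0096) / 45.7 = 0.7942 mg/L.
Travel time t = 4.1e+04 m / 1.1 m/s = 3.727e+04 s = 0.4314 d.
C = 0.7942·exp(−0.13·0.4314) = 0.7942·0.9455 = 0.7509 mg/L.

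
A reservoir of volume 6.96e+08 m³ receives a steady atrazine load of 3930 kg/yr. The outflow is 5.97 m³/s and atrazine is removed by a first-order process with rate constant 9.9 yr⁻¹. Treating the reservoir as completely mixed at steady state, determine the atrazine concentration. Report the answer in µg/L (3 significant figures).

Outflow Q = 5.97 m³/s × 3.156e+07 s/yr = 1.884e+08 m³/yr.
Steady-state CSTR mass balance: W = Q·C + k·V·C, so C = W/(Q + kV).
Q + kV = 1.884e+08 + 9.9·6.96e+08 = 7.079e+09 m³/yr.
C = 3930/7.079e+09 = 5.552e-07 kg/m³ = 0.0005552 mg/L = 0.5552 µg/L.

0.555 µg/L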